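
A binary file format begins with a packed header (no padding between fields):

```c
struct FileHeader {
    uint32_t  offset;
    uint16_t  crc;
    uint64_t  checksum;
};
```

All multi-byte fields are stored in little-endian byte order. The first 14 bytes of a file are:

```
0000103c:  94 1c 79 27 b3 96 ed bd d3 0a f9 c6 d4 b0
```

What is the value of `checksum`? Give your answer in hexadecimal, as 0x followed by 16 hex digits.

`checksum` follows `offset` (4 B), `crc` (2 B), so it starts at offset 4 + 2 = 6 and occupies 8 bytes.
Bytes at offsets 6..13: ED BD D3 0A F9 C6 D4 B0.
Little-endian: lowest address holds the least-significant byte.
Reassemble most-significant byte first: B0 D4 C6 F9 0A D3 BD ED → 0xB0D4C6F90AD3BDED.

0xB0D4C6F90AD3BDED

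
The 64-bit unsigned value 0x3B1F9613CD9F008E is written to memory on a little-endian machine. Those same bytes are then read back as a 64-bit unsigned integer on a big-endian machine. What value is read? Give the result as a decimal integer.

10232354056531484475

Stored little-endian, the bytes at ascending addresses are 8E 00 9F CD 13 96 1F 3B.
Read back as big-endian, the last byte is least significant, giving 0x8E009FCD13961F3B.
0x8E009FCD13961F3B = 10232354056531484475.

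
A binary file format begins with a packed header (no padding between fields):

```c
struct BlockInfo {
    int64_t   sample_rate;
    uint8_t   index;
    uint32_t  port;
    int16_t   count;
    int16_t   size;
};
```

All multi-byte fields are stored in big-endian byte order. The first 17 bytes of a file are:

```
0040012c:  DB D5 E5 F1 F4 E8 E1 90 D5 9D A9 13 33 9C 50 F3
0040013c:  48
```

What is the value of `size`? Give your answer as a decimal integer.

-3256

`size` follows `sample_rate` (8 B), `index` (1 B), `port` (4 B), `count` (2 B), so it starts at offset 8 + 1 + 4 + 2 = 15 and occupies 2 bytes.
Bytes at offsets 15..16: F3 48.
Big-endian stores the most-significant byte at the lowest address.
The bytes are already most-significant first: 0xF348.
Top bit is set, so as a signed 16-bit value this is 0xF348 − 2^16 = -3256.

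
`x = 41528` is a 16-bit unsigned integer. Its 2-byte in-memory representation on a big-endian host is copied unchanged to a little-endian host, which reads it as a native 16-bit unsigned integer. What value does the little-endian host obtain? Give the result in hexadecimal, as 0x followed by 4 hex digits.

0x38A2

41528 in 16-bit hexadecimal is 0xA238.
Stored big-endian, the bytes at ascending addresses are A2 38.
Read back as little-endian, the first byte is least significant, giving 0x38A2.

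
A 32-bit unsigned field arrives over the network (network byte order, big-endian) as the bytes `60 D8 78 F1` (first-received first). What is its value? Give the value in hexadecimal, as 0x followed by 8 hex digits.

Big-endian: lowest address holds the most-significant byte.
The bytes are already most-significant first: 0x60D878F1.

0x60D878F1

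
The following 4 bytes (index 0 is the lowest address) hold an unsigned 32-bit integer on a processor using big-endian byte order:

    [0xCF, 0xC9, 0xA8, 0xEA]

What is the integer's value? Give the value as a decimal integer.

3486099690

Big-endian: lowest address holds the most-significant byte.
The bytes are already most-significant first: 0xCFC9A8EA.
0xCFC9A8EA = 3486099690.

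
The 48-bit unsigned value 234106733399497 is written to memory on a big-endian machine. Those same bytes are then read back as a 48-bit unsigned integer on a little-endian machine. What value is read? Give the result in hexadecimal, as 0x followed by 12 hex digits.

234106733399497 in 48-bit hexadecimal is 0xD4EB38AF0DC9.
Stored big-endian, the bytes at ascending addresses are D4 EB 38 AF 0D C9.
Read back as little-endian, the first byte is least significant, giving 0xC90DAF38EBD4.

0xC90DAF38EBD4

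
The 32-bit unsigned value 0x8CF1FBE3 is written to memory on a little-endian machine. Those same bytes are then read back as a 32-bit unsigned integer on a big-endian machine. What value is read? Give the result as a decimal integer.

3824939404

Stored little-endian, the bytes at ascending addresses are E3 FB F1 8C.
Read back as big-endian, the last byte is least significant, giving 0xE3FBF18C.
0xE3FBF18C = 3824939404.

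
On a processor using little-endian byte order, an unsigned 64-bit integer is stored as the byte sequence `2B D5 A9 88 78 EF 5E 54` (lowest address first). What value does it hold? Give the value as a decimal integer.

6079559847964693803

Little-endian: lowest address holds the least-significant byte.
Reassemble most-significant byte first: 54 5E EF 78 88 A9 D5 2B → 0x545EEF7888A9D52B.
0x545EEF7888A9D52B = 6079559847964693803.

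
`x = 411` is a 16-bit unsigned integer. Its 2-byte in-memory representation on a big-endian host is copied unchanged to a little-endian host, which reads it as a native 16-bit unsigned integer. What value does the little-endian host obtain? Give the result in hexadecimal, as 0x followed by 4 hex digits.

411 in 16-bit hexadecimal is 0x019B.
Stored big-endian, the bytes at ascending addresses are 01 9B.
Read back as little-endian, the first byte is least significant, giving 0x9B01.

0x9B01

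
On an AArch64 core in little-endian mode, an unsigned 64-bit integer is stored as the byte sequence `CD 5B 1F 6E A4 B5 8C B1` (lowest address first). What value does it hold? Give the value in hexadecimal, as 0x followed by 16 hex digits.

Little-endian: lowest address holds the least-significant byte.
Reassemble most-significant byte first: B1 8C B5 A4 6E 1F 5B CD → 0xB18CB5A46E1F5BCD.

0xB18CB5A46E1F5BCD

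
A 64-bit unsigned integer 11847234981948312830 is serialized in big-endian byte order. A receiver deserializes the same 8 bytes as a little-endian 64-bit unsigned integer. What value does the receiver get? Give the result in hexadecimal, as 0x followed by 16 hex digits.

11847234981948312830 in 64-bit hexadecimal is 0xA469D5725D9C4CFE.
Stored big-endian, the bytes at ascending addresses are A4 69 D5 72 5D 9C 4C FE.
Read back as little-endian, the first byte is least significant, giving 0xFE4C9C5D72D569A4.

0xFE4C9C5D72D569A4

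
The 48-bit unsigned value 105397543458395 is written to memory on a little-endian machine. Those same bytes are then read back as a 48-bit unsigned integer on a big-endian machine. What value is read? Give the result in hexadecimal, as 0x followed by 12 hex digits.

0x5B5623C7DB5F

105397543458395 in 48-bit hexadecimal is 0x5FDBC723565B.
Stored little-endian, the bytes at ascending addresses are 5B 56 23 C7 DB 5F.
Read back as big-endian, the last byte is least significant, giving 0x5B5623C7DB5F.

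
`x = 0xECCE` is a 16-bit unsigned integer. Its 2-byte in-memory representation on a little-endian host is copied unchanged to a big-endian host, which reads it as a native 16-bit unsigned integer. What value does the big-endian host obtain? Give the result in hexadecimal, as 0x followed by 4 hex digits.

0xCEEC

Stored little-endian, the bytes at ascending addresses are CE EC.
Read back as big-endian, the last byte is least significant, giving 0xCEEC.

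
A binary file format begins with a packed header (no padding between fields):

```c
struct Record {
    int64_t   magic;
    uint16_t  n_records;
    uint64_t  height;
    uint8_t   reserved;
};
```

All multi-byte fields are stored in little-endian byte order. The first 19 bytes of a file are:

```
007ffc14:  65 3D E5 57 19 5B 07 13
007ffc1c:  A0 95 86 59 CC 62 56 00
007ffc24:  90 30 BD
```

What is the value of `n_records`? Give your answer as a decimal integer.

38304

`n_records` follows `magic` (8 bytes), so it starts at byte offset 8 and occupies 2 bytes.
Bytes at offsets 8..9: A0 95.
Little-endian stores the least-significant byte at the lowest address.
Reassemble most-significant byte first: 95 A0 → 0x95A0.
0x95A0 = 38304.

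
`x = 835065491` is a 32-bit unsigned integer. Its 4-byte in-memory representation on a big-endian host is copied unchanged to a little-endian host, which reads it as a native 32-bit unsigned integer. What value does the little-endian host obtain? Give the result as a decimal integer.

2467743281

835065491 in 32-bit hexadecimal is 0x31C61693.
Stored big-endian, the bytes at ascending addresses are 31 C6 16 93.
Read back as little-endian, the first byte is least significant, giving 0x9316C631.
0x9316C631 = 2467743281.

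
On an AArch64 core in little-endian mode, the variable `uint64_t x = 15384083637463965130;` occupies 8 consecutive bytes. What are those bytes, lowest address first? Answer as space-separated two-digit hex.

CA 5D F0 55 8F 3E 7F D5

15384083637463965130 in hexadecimal, padded to 64 bits, is 0xD57F3E8F55F05DCA.
Split into bytes (most-significant first): D5 7F 3E 8F 55 F0 5D CA.
Little-endian stores the least-significant byte at the lowest address.
So at ascending addresses the bytes are CA 5D F0 55 8F 3E 7F D5.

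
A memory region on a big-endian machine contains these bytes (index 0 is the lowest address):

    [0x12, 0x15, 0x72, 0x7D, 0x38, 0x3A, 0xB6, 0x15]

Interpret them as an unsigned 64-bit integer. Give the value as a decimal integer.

In big-endian order the high byte comes first in memory.
The bytes are already most-significant first: 0x1215727D383AB615.
0x1215727D383AB615 = 1303073549333476885.

1303073549333476885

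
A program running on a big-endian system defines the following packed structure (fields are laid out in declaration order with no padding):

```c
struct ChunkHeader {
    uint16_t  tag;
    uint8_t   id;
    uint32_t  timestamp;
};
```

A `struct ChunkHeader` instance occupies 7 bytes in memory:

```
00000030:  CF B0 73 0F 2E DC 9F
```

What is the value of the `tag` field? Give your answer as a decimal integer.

`tag` is the first field, at byte offset 0, occupying 2 bytes.
Bytes at offsets 0..1: CF B0.
In big-endian order the high byte comes first in memory.
The bytes are already most-significant first: 0xCFB0.
0xCFB0 = 53168.

53168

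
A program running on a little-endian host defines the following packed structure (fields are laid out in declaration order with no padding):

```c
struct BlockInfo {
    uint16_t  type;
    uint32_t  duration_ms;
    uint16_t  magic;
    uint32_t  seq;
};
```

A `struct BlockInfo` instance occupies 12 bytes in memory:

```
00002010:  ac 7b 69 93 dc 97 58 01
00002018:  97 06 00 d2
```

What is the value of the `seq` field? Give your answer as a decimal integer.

3523217047

`seq` follows `type` (2 B), `duration_ms` (4 B), `magic` (2 B), so it starts at offset 2 + 4 + 2 = 8 and occupies 4 bytes.
Bytes at offsets 8..11: 97 06 00 D2.
Little-endian stores the least-significant byte at the lowest address.
Reassemble most-significant byte first: D2 00 06 97 → 0xD2000697.
0xD2000697 = 3523217047.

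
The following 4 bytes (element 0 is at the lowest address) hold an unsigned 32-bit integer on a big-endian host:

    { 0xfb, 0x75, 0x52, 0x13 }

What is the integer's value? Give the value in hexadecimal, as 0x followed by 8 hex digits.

Big-endian stores the most-significant byte at the lowest address.
The bytes are already most-significant first: 0xFB755213.

0xFB755213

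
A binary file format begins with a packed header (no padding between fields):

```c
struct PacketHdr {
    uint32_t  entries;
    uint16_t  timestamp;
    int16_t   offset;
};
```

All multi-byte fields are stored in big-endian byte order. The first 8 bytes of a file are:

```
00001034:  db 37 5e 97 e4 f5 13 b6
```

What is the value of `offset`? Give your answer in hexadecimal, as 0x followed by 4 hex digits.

`offset` follows `entries` (4 B), `timestamp` (2 B), so it starts at offset 4 + 2 = 6 and occupies 2 bytes.
Bytes at offsets 6..7: 13 B6.
Big-endian stores the most-significant byte at the lowest address.
The bytes are already most-significant first: 0x13B6.

0x13B6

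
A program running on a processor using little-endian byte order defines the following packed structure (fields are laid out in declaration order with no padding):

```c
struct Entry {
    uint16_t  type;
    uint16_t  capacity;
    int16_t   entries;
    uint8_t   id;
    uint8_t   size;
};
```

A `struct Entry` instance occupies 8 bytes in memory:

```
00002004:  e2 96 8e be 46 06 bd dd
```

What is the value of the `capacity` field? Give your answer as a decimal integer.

`capacity` follows `type` (2 bytes), so it starts at byte offset 2 and occupies 2 bytes.
Bytes at offsets 2..3: 8E BE.
In little-endian order the low byte comes first in memory.
Reassemble most-significant byte first: BE 8E → 0xBE8E.
0xBE8E = 48782.

48782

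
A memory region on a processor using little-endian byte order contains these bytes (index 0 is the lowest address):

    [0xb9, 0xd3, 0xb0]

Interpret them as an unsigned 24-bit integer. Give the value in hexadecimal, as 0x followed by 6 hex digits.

0xB0D3B9

Little-endian stores the least-significant byte at the lowest address.
Reassemble most-significant byte first: B0 D3 B9 → 0xB0D3B9.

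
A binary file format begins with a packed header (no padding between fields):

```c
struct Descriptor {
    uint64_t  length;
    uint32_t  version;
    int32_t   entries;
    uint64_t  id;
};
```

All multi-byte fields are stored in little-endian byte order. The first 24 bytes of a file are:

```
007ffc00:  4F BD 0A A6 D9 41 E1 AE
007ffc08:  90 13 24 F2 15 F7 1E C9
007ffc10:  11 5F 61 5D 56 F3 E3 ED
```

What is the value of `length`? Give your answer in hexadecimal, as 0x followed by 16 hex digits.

`length` is the first field, at byte offset 0, occupying 8 bytes.
Bytes at offsets 0..7: 4F BD 0A A6 D9 41 E1 AE.
Little-endian stores the least-significant byte at the lowest address.
Reassemble most-significant byte first: AE E1 41 D9 A6 0A BD 4F → 0xAEE141D9A60ABD4F.

0xAEE141D9A60ABD4F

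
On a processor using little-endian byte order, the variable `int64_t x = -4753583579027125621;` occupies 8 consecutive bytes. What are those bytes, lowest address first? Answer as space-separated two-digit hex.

Two's complement of -4753583579027125621 in 64 bits: 4753583579027125621 = 0x41F81F145E0AB575; invert → 0xBE07E0EBA1F54A8A; add 1 → 0xBE07E0EBA1F54A8B.
Split into bytes (most-significant first): BE 07 E0 EB A1 F5 4A 8B.
Little-endian stores the least-significant byte at the lowest address.
So at ascending addresses the bytes are 8B 4A F5 A1 EB E0 07 BE.

8B 4A F5 A1 EB E0 07 BE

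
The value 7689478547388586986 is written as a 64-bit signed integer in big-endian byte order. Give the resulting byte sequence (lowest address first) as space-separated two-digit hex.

7689478547388586986 in hexadecimal, padded to 64 bits, is 0x6AB683FF8D155BEA.
Split into bytes (most-significant first): 6A B6 83 FF 8D 15 5B EA.
Big-endian: lowest address holds the most-significant byte.
So the memory order matches the most-significant-first order: 6A B6 83 FF 8D 15 5B EA.

6A B6 83 FF 8D 15 5B EA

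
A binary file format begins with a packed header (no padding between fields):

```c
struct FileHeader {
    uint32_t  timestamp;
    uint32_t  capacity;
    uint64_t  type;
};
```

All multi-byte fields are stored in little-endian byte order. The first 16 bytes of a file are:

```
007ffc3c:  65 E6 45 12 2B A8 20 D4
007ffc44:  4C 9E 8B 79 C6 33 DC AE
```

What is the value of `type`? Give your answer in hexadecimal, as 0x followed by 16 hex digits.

`type` follows `timestamp` (4 B), `capacity` (4 B), so it starts at offset 4 + 4 = 8 and occupies 8 bytes.
Bytes at offsets 8..15: 4C 9E 8B 79 C6 33 DC AE.
Little-endian: lowest address holds the least-significant byte.
Reassemble most-significant byte first: AE DC 33 C6 79 8B 9E 4C → 0xAEDC33C6798B9E4C.

0xAEDC33C6798B9E4C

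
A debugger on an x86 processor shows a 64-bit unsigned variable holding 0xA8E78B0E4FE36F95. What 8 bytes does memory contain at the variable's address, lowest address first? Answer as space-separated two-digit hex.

95 6F E3 4F 0E 8B E7 A8

Split into bytes (most-significant first): A8 E7 8B 0E 4F E3 6F 95.
In little-endian order the low byte comes first in memory.
So at ascending addresses the bytes are 95 6F E3 4F 0E 8B E7 A8.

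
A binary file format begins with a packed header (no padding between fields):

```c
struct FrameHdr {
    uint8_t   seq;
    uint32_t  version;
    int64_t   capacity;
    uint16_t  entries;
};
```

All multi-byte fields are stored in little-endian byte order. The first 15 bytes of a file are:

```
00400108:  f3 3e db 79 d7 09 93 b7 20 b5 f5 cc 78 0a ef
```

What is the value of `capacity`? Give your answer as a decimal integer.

`capacity` follows `seq` (1 B), `version` (4 B), so it starts at offset 1 + 4 = 5 and occupies 8 bytes.
Bytes at offsets 5..12: 09 93 B7 20 B5 F5 CC 78.
Little-endian stores the least-significant byte at the lowest address.
Reassemble most-significant byte first: 78 CC F5 B5 20 B7 93 09 → 0x78CCF5B520B79309.
0x78CCF5B520B79309 = 8704602338087113481.

8704602338087113481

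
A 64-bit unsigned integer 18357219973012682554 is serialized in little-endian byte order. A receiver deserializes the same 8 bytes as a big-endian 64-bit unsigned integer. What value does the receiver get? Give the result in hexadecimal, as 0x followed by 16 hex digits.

18357219973012682554 in 64-bit hexadecimal is 0xFEC1F24E0320773A.
Stored little-endian, the bytes at ascending addresses are 3A 77 20 03 4E F2 C1 FE.
Read back as big-endian, the last byte is least significant, giving 0x3A7720034EF2C1FE.

0x3A7720034EF2C1FE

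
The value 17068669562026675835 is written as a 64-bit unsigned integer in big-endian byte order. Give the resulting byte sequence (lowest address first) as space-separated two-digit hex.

17068669562026675835 in hexadecimal, padded to 64 bits, is 0xECE01888711F4E7B.
Split into bytes (most-significant first): EC E0 18 88 71 1F 4E 7B.
In big-endian order the high byte comes first in memory.
So the memory order matches the most-significant-first order: EC E0 18 88 71 1F 4E 7B.

EC E0 18 88 71 1F 4E 7B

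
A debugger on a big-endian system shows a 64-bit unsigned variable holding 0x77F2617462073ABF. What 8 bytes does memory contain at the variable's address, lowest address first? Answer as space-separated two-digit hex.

Split into bytes (most-significant first): 77 F2 61 74 62 07 3A BF.
In big-endian order the high byte comes first in memory.
So the memory order matches the most-significant-first order: 77 F2 61 74 62 07 3A BF.

77 F2 61 74 62 07 3A BF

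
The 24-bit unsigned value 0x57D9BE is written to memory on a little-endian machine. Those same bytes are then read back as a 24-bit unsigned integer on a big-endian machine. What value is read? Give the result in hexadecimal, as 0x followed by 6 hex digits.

0xBED957

Stored little-endian, the bytes at ascending addresses are BE D9 57.
Read back as big-endian, the last byte is least significant, giving 0xBED957.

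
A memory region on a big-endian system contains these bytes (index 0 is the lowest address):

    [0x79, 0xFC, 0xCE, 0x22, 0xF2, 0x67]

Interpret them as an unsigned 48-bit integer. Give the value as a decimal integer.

134126697116263

Big-endian stores the most-significant byte at the lowest address.
The bytes are already most-significant first: 0x79FCCE22F267.
0x79FCCE22F267 = 134126697116263.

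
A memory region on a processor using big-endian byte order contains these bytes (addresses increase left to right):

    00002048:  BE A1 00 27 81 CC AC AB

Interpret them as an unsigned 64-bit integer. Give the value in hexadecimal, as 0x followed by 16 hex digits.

Big-endian stores the most-significant byte at the lowest address.
The bytes are already most-significant first: 0xBEA1002781CCACAB.

0xBEA1002781CCACAB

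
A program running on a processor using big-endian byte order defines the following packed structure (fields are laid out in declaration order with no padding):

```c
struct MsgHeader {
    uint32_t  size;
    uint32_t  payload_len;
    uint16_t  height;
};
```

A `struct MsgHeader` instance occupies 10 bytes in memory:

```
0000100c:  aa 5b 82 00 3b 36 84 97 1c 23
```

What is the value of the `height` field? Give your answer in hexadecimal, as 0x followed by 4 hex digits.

0x1C23

`height` follows `size` (4 B), `payload_len` (4 B), so it starts at offset 4 + 4 = 8 and occupies 2 bytes.
Bytes at offsets 8..9: 1C 23.
Big-endian stores the most-significant byte at the lowest address.
The bytes are already most-significant first: 0x1C23.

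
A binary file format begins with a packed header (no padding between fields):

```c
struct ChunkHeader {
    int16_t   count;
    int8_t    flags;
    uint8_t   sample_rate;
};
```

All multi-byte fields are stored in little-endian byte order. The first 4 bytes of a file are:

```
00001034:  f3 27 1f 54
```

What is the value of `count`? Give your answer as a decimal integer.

10227

`count` is the first field, at byte offset 0, occupying 2 bytes.
Bytes at offsets 0..1: F3 27.
Little-endian stores the least-significant byte at the lowest address.
Reassemble most-significant byte first: 27 F3 → 0x27F3.
0x27F3 = 10227.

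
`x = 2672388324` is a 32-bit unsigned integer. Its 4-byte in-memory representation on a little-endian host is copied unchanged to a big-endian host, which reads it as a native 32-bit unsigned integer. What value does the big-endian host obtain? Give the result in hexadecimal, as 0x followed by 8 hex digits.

0xE468499F

2672388324 in 32-bit hexadecimal is 0x9F4968E4.
Stored little-endian, the bytes at ascending addresses are E4 68 49 9F.
Read back as big-endian, the last byte is least significant, giving 0xE468499F.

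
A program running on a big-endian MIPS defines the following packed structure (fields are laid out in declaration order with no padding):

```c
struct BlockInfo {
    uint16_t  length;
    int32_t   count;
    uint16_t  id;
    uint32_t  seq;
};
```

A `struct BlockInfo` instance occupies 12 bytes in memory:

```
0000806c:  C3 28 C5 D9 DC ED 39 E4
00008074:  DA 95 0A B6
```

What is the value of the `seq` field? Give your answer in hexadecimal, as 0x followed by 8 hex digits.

0xDA950AB6

`seq` follows `length` (2 B), `count` (4 B), `id` (2 B), so it starts at offset 2 + 4 + 2 = 8 and occupies 4 bytes.
Bytes at offsets 8..11: DA 95 0A B6.
Big-endian stores the most-significant byte at the lowest address.
The bytes are already most-significant first: 0xDA950AB6.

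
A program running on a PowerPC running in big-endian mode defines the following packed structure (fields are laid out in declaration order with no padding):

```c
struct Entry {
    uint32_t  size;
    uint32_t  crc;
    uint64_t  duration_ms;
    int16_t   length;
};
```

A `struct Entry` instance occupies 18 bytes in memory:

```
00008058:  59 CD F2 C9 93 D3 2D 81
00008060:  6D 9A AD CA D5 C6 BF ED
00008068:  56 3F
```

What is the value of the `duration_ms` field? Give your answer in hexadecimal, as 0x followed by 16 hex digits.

`duration_ms` follows `size` (4 B), `crc` (4 B), so it starts at offset 4 + 4 = 8 and occupies 8 bytes.
Bytes at offsets 8..15: 6D 9A AD CA D5 C6 BF ED.
Big-endian stores the most-significant byte at the lowest address.
The bytes are already most-significant first: 0x6D9AADCAD5C6BFED.

0x6D9AADCAD5C6BFED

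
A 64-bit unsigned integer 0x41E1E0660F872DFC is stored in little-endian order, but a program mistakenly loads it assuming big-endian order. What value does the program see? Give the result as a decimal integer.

18171328571730092353

Stored little-endian, the bytes at ascending addresses are FC 2D 87 0F 66 E0 E1 41.
Read back as big-endian, the last byte is least significant, giving 0xFC2D870F66E0E141.
0xFC2D870F66E0E141 = 18171328571730092353.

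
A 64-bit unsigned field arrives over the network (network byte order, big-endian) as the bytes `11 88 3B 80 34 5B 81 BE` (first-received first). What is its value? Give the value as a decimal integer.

1263325117297689022

In big-endian order the high byte comes first in memory.
The bytes are already most-significant first: 0x11883B80345B81BE.
0x11883B80345B81BE = 1263325117297689022.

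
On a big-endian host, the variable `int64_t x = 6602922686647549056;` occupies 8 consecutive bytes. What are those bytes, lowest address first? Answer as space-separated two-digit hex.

6602922686647549056 in hexadecimal, padded to 64 bits, is 0x5BA24B3320FEBC80.
Split into bytes (most-significant first): 5B A2 4B 33 20 FE BC 80.
Big-endian: lowest address holds the most-significant byte.
So the memory order matches the most-significant-first order: 5B A2 4B 33 20 FE BC 80.

5B A2 4B 33 20 FE BC 80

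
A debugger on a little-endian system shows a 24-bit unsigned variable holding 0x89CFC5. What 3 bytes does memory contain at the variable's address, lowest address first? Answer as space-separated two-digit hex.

C5 CF 89

Split into bytes (most-significant first): 89 CF C5.
Little-endian stores the least-significant byte at the lowest address.
So at ascending addresses the bytes are C5 CF 89.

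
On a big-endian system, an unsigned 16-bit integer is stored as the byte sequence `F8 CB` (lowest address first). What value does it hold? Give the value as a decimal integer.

In big-endian order the high byte comes first in memory.
The bytes are already most-significant first: 0xF8CB.
0xF8CB = 63691.

63691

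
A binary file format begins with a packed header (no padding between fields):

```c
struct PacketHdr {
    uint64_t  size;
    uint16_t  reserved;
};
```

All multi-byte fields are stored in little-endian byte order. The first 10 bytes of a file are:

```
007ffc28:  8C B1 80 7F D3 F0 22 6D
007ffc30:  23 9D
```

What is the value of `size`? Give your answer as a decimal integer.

`size` is the first field, at byte offset 0, occupying 8 bytes.
Bytes at offsets 0..7: 8C B1 80 7F D3 F0 22 6D.
Little-endian: lowest address holds the least-significant byte.
Reassemble most-significant byte first: 6D 22 F0 D3 7F 80 B1 8C → 0x6D22F0D37F80B18C.
0x6D22F0D37F80B18C = 7864112690510213516.

7864112690510213516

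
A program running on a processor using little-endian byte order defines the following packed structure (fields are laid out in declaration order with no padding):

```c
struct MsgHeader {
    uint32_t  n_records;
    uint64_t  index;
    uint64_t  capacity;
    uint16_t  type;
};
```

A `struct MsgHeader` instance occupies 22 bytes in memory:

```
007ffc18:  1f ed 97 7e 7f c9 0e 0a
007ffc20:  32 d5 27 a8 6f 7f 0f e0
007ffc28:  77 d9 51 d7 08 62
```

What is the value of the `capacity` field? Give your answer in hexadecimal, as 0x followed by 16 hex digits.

0xD751D977E00F7F6F

`capacity` follows `n_records` (4 B), `index` (8 B), so it starts at offset 4 + 8 = 12 and occupies 8 bytes.
Bytes at offsets 12..19: 6F 7F 0F E0 77 D9 51 D7.
Little-endian stores the least-significant byte at the lowest address.
Reassemble most-significant byte first: D7 51 D9 77 E0 0F 7F 6F → 0xD751D977E00F7F6F.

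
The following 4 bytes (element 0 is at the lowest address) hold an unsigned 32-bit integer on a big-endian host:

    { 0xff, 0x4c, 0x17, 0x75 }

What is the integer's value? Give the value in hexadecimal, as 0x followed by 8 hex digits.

0xFF4C1775

In big-endian order the high byte comes first in memory.
The bytes are already most-significant first: 0xFF4C1775.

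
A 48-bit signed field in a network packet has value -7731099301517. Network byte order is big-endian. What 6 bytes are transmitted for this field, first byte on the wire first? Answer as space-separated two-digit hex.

F8 F7 F6 92 89 73

Two's complement of -7731099301517 in 48 bits: 7731099301517 = 0x0708096D768D; invert → 0xF8F7F6928972; add 1 → 0xF8F7F6928973.
Split into bytes (most-significant first): F8 F7 F6 92 89 73.
Big-endian: lowest address holds the most-significant byte.
So the memory order matches the most-significant-first order: F8 F7 F6 92 89 73.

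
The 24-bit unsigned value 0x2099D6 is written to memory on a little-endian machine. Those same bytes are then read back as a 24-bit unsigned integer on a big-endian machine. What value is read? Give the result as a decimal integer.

Stored little-endian, the bytes at ascending addresses are D6 99 20.
Read back as big-endian, the last byte is least significant, giving 0xD69920.
0xD69920 = 14063904.

14063904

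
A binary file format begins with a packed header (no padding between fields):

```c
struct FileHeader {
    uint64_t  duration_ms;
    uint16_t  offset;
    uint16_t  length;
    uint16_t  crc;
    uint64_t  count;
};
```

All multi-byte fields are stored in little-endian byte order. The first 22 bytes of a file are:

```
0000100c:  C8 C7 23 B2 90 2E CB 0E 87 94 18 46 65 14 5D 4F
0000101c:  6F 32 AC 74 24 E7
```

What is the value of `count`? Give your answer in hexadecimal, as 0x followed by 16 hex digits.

`count` follows `duration_ms` (8 B), `offset` (2 B), `length` (2 B), `crc` (2 B), so it starts at offset 8 + 2 + 2 + 2 = 14 and occupies 8 bytes.
Bytes at offsets 14..21: 5D 4F 6F 32 AC 74 24 E7.
In little-endian order the low byte comes first in memory.
Reassemble most-significant byte first: E7 24 74 AC 32 6F 4F 5D → 0xE72474AC326F4F5D.

0xE72474AC326F4F5D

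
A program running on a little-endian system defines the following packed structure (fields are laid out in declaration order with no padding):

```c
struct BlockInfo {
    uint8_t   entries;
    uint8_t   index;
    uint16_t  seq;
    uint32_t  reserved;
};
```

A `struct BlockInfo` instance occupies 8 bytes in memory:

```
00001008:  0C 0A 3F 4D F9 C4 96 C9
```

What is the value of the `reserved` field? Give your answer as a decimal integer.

3382101241

`reserved` follows `entries` (1 B), `index` (1 B), `seq` (2 B), so it starts at offset 1 + 1 + 2 = 4 and occupies 4 bytes.
Bytes at offsets 4..7: F9 C4 96 C9.
Little-endian: lowest address holds the least-significant byte.
Reassemble most-significant byte first: C9 96 C4 F9 → 0xC996C4F9.
0xC996C4F9 = 3382101241.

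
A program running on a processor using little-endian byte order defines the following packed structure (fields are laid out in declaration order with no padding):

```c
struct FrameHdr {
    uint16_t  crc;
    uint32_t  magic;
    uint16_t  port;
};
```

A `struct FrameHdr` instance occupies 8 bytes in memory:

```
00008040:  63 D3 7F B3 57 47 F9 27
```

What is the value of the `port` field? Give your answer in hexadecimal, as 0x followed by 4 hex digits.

0x27F9

`port` follows `crc` (2 B), `magic` (4 B), so it starts at offset 2 + 4 = 6 and occupies 2 bytes.
Bytes at offsets 6..7: F9 27.
Little-endian stores the least-significant byte at the lowest address.
Reassemble most-significant byte first: 27 F9 → 0x27F9.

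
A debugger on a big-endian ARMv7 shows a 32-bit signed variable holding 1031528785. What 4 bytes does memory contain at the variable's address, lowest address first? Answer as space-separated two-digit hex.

1031528785 in hexadecimal, padded to 32 bits, is 0x3D7BE151.
Split into bytes (most-significant first): 3D 7B E1 51.
Big-endian: lowest address holds the most-significant byte.
So the memory order matches the most-significant-first order: 3D 7B E1 51.

3D 7B E1 51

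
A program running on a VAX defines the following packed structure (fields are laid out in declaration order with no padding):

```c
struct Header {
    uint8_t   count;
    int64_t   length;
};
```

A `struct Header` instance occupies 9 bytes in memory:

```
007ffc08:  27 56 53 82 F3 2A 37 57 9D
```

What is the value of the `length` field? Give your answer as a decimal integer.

-7109152829167479978

`length` follows `count` (1 byte), so it starts at byte offset 1 and occupies 8 bytes.
Bytes at offsets 1..8: 56 53 82 F3 2A 37 57 9D.
Little-endian stores the least-significant byte at the lowest address.
Reassemble most-significant byte first: 9D 57 37 2A F3 82 53 56 → 0x9D57372AF3825356.
Top bit is set, so as a signed 64-bit value this is 0x9D57372AF3825356 − 2^64 = -7109152829167479978.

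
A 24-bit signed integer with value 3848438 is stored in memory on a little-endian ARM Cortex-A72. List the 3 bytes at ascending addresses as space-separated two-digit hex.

F6 B8 3A

3848438 in hexadecimal, padded to 24 bits, is 0x3AB8F6.
Split into bytes (most-significant first): 3A B8 F6.
Little-endian stores the least-significant byte at the lowest address.
So at ascending addresses the bytes are F6 B8 3A.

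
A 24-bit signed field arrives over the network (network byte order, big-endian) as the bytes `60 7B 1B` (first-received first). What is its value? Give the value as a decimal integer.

6322971

Big-endian: lowest address holds the most-significant byte.
The bytes are already most-significant first: 0x607B1B.
0x607B1B = 6322971.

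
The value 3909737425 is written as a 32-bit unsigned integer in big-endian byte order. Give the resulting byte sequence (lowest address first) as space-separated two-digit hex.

3909737425 in hexadecimal, padded to 32 bits, is 0xE909DBD1.
Split into bytes (most-significant first): E9 09 DB D1.
Big-endian: lowest address holds the most-significant byte.
So the memory order matches the most-significant-first order: E9 09 DB D1.

E9 09 DB D1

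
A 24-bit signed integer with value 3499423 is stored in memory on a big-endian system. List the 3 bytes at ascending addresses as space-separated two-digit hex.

3499423 in hexadecimal, padded to 24 bits, is 0x35659F.
Split into bytes (most-significant first): 35 65 9F.
Big-endian: lowest address holds the most-significant byte.
So the memory order matches the most-significant-first order: 35 65 9F.

35 65 9F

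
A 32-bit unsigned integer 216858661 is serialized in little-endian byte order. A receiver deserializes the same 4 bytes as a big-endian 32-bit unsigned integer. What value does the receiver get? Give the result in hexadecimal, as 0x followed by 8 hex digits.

216858661 in 32-bit hexadecimal is 0x0CED0025.
Stored little-endian, the bytes at ascending addresses are 25 00 ED 0C.
Read back as big-endian, the last byte is least significant, giving 0x2500ED0C.

0x2500ED0C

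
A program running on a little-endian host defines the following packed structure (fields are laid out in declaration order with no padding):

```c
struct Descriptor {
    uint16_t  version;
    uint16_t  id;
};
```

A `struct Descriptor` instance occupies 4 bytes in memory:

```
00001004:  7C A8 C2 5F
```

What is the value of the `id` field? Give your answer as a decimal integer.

`id` follows `version` (2 bytes), so it starts at byte offset 2 and occupies 2 bytes.
Bytes at offsets 2..3: C2 5F.
In little-endian order the low byte comes first in memory.
Reassemble most-significant byte first: 5F C2 → 0x5FC2.
0x5FC2 = 24514.

24514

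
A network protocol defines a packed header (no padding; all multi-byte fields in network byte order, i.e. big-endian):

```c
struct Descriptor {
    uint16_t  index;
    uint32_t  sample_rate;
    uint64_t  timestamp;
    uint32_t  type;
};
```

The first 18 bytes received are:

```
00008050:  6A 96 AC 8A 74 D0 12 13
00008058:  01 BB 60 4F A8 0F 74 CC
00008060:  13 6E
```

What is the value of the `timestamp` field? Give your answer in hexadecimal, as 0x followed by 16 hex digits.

`timestamp` follows `index` (2 B), `sample_rate` (4 B), so it starts at offset 2 + 4 = 6 and occupies 8 bytes.
Bytes at offsets 6..13: 12 13 01 BB 60 4F A8 0F.
Big-endian: lowest address holds the most-significant byte.
The bytes are already most-significant first: 0x121301BB604FA80F.

0x121301BB604FA80F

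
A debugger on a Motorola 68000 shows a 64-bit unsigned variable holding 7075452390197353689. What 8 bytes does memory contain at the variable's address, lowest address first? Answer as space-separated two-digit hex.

7075452390197353689 in hexadecimal, padded to 64 bits, is 0x62310E7626E6DCD9.
Split into bytes (most-significant first): 62 31 0E 76 26 E6 DC D9.
Big-endian: lowest address holds the most-significant byte.
So the memory order matches the most-significant-first order: 62 31 0E 76 26 E6 DC D9.

62 31 0E 76 26 E6 DC D9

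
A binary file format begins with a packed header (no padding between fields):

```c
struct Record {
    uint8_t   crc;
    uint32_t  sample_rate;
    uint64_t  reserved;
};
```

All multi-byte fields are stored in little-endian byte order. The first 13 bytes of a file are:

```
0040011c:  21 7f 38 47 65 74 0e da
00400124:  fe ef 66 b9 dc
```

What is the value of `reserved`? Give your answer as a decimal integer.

`reserved` follows `crc` (1 B), `sample_rate` (4 B), so it starts at offset 1 + 4 = 5 and occupies 8 bytes.
Bytes at offsets 5..12: 74 0E DA FE EF 66 B9 DC.
Little-endian: lowest address holds the least-significant byte.
Reassemble most-significant byte first: DC B9 66 EF FE DA 0E 74 → 0xDCB966EFFEDA0E74.
0xDCB966EFFEDA0E74 = 15904856739994537588.

15904856739994537588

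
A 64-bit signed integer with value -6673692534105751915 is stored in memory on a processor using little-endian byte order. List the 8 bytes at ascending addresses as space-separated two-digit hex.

95 3E 73 BC FF 47 62 A3

Two's complement of -6673692534105751915 in 64 bits: 6673692534105751915 = 0x5C9DB800438CC16B; invert → 0xA36247FFBC733E94; add 1 → 0xA36247FFBC733E95.
Split into bytes (most-significant first): A3 62 47 FF BC 73 3E 95.
In little-endian order the low byte comes first in memory.
So at ascending addresses the bytes are 95 3E 73 BC FF 47 62 A3.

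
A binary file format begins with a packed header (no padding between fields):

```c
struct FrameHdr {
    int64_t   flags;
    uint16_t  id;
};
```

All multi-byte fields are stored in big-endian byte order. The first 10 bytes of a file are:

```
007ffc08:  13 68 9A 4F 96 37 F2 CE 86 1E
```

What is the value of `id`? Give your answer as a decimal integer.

`id` follows `flags` (8 bytes), so it starts at byte offset 8 and occupies 2 bytes.
Bytes at offsets 8..9: 86 1E.
Big-endian stores the most-significant byte at the lowest address.
The bytes are already most-significant first: 0x861E.
0x861E = 34334.

34334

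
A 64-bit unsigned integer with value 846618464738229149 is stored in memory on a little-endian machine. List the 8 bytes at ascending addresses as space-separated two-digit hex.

9D 3B 02 13 02 CB BF 0B

846618464738229149 in hexadecimal, padded to 64 bits, is 0x0BBFCB0213023B9D.
Split into bytes (most-significant first): 0B BF CB 02 13 02 3B 9D.
Little-endian: lowest address holds the least-significant byte.
So at ascending addresses the bytes are 9D 3B 02 13 02 CB BF 0B.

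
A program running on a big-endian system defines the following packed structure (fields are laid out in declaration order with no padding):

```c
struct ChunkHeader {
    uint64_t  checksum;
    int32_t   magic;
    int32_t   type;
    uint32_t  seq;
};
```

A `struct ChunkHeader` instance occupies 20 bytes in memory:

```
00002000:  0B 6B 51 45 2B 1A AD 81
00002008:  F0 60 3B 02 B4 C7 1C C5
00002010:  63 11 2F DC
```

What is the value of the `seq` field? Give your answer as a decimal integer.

1662070748

`seq` follows `checksum` (8 B), `magic` (4 B), `type` (4 B), so it starts at offset 8 + 4 + 4 = 16 and occupies 4 bytes.
Bytes at offsets 16..19: 63 11 2F DC.
Big-endian: lowest address holds the most-significant byte.
The bytes are already most-significant first: 0x63112FDC.
0x63112FDC = 1662070748.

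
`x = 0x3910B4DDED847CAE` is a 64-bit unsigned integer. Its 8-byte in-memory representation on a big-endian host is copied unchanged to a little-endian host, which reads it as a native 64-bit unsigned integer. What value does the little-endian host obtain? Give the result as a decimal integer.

12573070416873263161

Stored big-endian, the bytes at ascending addresses are 39 10 B4 DD ED 84 7C AE.
Read back as little-endian, the first byte is least significant, giving 0xAE7C84EDDDB41039.
0xAE7C84EDDDB41039 = 12573070416873263161.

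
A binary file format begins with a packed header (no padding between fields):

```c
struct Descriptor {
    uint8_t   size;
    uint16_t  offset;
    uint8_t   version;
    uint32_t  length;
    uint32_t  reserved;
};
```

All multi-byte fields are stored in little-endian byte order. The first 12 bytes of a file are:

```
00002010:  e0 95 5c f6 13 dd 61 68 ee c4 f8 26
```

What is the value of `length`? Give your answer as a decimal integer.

`length` follows `size` (1 B), `offset` (2 B), `version` (1 B), so it starts at offset 1 + 2 + 1 = 4 and occupies 4 bytes.
Bytes at offsets 4..7: 13 DD 61 68.
Little-endian: lowest address holds the least-significant byte.
Reassemble most-significant byte first: 68 61 DD 13 → 0x6861DD13.
0x6861DD13 = 1751244051.

1751244051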